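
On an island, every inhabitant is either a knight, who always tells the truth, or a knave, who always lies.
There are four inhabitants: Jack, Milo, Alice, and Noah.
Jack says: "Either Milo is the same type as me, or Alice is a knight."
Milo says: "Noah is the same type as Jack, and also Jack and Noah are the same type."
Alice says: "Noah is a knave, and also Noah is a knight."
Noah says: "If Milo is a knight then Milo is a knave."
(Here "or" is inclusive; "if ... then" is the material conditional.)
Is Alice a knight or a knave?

Alice is a knave.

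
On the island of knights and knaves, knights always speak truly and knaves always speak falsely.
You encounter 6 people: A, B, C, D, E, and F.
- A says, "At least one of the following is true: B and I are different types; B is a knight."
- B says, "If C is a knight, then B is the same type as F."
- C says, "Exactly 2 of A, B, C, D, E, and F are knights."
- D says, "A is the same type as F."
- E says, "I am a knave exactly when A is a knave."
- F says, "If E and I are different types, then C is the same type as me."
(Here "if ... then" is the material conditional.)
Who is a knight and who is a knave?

A (knight): "at least one of the following is true: B and I are different types; B is a knight" — true. ✓
B is a knight, so "if C is a knight, then B is the same type as F" must be true — and it is.
C (knave): "exactly 2 of A, B, C, D, E, and F are knights" — False. ✓
D is a knight, so "A is the same type as F" must be true — and it is.
Since E is a knight, "I am a knave exactly when A is a knave" needs to be true, which holds.
F is a knight, and the claim "if E and I are different types, then C is the same type as me" is indeed true.

A is a knight, B is a knight, C is a knave, D is a knight, E is a knight, and F is a knight.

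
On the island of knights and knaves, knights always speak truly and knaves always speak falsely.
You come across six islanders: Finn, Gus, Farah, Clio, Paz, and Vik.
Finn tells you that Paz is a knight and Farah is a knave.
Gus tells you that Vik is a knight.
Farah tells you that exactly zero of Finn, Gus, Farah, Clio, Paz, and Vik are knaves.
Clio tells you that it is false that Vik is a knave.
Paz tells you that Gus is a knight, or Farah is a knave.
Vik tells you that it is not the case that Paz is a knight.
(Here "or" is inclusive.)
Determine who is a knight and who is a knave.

Finn is a knight, Gus is a knave, Farah is a knave, Clio is a knave, Paz is a knight, and Vik is a knave.

Finn is a knight; "Paz is a knight and Farah is a knave" is true, as required.
Gus is a knave; "Vik is a knight" is False, as required.
Farah (knave): "exactly zero of Finn, Gus, Farah, Clio, Paz, and Vik are knaves" — False. ✓
Since Clio is a knave, "it is false that Vik is a knave" needs to be False, which holds.
Paz is a knight; "Gus is a knight, or Farah is a knave" is true, as required.
Vik (knave): "it is not the case that Paz is a knight" — False. ✓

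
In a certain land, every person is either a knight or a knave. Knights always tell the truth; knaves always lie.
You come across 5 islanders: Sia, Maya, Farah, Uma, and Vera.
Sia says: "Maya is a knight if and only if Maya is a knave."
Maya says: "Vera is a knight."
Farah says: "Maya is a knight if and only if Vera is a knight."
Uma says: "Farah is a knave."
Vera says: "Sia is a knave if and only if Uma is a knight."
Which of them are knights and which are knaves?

Sia is a knave, Maya is a knave, Farah is a knight, Uma is a knave, and Vera is a knave.

Suppose Sia is a knight. Then Sia's statement "Maya is a knight if and only if Maya is a knave" would have to be true. Checking the 16 ways to assign the others, none is consistent with every speaker.
(For instance, with Maya=knave, Farah=knight, Uma=knave, Vera=knave, Sia's claim "Maya is a knight if and only if Maya is a knave" comes out false where it would need to be true.)
So Sia must be a knave, making "Maya is a knight if and only if Maya is a knave" false. Taking Sia=knave, Maya=knave, Farah=knight, Uma=knave, Vera=knave, each remaining statement checks out:
  Maya (knave): "Vera is a knight" — false. ✓
  Farah (knight): "Maya is a knight if and only if Vera is a knight" — true. ✓
  Uma (knave): "Farah is a knave" — false. ✓
  Vera (knave): "Sia is a knave if and only if Uma is a knight" — false. ✓
This is the unique consistent assignment.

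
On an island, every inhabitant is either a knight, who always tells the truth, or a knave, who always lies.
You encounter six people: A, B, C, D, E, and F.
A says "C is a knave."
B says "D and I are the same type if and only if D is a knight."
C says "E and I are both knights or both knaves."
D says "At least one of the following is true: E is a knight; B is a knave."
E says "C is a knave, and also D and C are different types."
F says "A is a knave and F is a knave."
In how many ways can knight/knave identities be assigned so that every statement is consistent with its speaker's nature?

Consistent assignments:
  A=knight, B=knight, C=knave, D=knight, E=knight, F=knave
  A=knight, B=knave, C=knave, D=knight, E=knight, F=knave

2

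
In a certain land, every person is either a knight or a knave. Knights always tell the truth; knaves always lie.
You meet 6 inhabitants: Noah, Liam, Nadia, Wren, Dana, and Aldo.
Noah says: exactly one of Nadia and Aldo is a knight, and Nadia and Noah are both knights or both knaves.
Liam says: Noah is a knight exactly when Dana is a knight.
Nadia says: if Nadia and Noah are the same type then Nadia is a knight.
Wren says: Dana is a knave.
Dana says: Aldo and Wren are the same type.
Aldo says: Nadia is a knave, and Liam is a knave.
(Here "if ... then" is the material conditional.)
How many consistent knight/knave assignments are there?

5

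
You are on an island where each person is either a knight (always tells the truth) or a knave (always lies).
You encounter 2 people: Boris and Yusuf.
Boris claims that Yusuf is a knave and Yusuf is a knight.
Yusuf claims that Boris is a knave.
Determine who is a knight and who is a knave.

Suppose Boris is a knight. Then Boris's statement "Yusuf is a knave and Yusuf is a knight" would have to be true. Checking the 2 ways to assign the others, none is consistent with every speaker.
(For instance, with Yusuf=knight, Boris's claim "Yusuf is a knave and Yusuf is a knight" comes out false where it would need to be true.)
So Boris must be a knave, making "Yusuf is a knave and Yusuf is a knight" false. Taking Boris=knave, Yusuf=knight, each remaining statement checks out:
  Yusuf (knight): "Boris is a knave" — true. ✓
This is the unique consistent assignment.

Boris is a knave and Yusuf is a knight.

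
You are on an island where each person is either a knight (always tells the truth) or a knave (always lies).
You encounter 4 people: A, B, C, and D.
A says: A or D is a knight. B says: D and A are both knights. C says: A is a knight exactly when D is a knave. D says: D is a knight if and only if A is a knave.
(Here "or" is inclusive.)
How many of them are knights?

0

The unique consistent assignment is A=knave, B=knave, C=knave, D=knave.
That has 0 knights.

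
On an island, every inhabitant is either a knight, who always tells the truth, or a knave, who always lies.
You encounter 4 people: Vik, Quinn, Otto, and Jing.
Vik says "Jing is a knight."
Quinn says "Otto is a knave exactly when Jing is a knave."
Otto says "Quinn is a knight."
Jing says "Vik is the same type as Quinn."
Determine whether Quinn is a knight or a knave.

Quinn is a knight.

Consistent assignments: {Vik=knight, Quinn=knight, Otto=knight, Jing=knight}
In every consistent assignment, Quinn is a knight.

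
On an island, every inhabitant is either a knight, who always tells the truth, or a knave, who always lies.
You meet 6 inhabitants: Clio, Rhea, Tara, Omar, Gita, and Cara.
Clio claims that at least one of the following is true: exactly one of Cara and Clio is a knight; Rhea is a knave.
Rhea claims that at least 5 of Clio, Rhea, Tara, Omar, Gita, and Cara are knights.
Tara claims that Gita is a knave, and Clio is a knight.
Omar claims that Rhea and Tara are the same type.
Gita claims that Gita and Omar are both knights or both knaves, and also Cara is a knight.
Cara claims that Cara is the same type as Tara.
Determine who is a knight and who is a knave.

Clio (knight): "at least one of the following is true: exactly one of Cara and Clio is a knight; Rhea is a knave" — True. ✓
Rhea is a knave, so "at least 5 of Clio, Rhea, Tara, Omar, Gita, and Cara are knights" must be False — and it is.
Tara is a knight, and the claim "Gita is a knave, and Clio is a knight" is indeed True.
As a knave, Omar's statement "Rhea and Tara are the same type" should be False; it is.
Since Gita is a knave, "Gita and Omar are both knights or both knaves, and also Cara is a knight" needs to be False, which holds.
Since Cara is a knave, "Cara is the same type as Tara" needs to be False, which holds.

Knights: Clio and Tara. Knaves: Rhea, Omar, Gita, and Cara.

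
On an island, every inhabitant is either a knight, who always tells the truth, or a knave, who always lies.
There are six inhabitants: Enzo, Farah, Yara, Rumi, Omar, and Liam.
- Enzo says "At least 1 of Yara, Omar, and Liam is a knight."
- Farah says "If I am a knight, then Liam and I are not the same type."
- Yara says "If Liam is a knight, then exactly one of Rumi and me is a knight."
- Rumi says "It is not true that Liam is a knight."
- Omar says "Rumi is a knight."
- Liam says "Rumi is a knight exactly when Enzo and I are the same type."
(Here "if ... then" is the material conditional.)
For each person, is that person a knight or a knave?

Enzo (knight): "at least 1 of Yara, Omar, and Liam is a knight" — true. ✓
Farah is a knight, so "if I am a knight, then Liam and I are not the same type" must be true — and it is.
Yara is a knight, and the claim "if Liam is a knight, then exactly one of Rumi and me is a knight" is indeed true.
As a knight, Rumi's statement "it is not true that Liam is a knight" should be true; it is.
Omar is a knight; "Rumi is a knight" is true, as required.
As a knave, Liam's statement "Rumi is a knight exactly when Enzo and I are the same type" should be False; it is.

Enzo is a knight, Farah is a knight, Yara is a knight, Rumi is a knight, Omar is a knight, and Liam is a knave.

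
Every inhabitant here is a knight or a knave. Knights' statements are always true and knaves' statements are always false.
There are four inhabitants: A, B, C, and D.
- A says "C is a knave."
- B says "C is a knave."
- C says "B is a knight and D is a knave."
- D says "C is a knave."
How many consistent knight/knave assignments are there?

1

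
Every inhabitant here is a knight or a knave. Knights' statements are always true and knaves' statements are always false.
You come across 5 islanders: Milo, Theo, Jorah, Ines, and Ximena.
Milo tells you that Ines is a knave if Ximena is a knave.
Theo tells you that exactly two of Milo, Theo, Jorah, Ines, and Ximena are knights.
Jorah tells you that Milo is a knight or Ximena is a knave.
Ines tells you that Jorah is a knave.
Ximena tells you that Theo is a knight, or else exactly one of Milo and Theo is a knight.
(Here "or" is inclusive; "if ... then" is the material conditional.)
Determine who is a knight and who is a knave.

Milo is a knight, Theo is a knave, Jorah is a knight, Ines is a knave, and Ximena is a knight.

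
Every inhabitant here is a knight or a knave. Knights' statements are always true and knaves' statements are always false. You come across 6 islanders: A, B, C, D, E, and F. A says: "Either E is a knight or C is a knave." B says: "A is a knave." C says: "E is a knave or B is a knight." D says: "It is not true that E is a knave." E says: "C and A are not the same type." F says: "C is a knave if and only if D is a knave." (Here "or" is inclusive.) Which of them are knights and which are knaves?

A is a knight; "either E is a knight or C is a knave" is true, as required.
Since B is a knave, "A is a knave" needs to be false, which holds.
C is a knave; "E is a knave or B is a knight" is false, as required.
D is a knight; "it is not true that E is a knave" is true, as required.
E is a knight, so "C and A are not the same type" must be true — and it is.
F is a knave, and the claim "C is a knave if and only if D is a knave" is indeed false.

A is a knight, B is a knave, C is a knave, D is a knight, E is a knight, and F is a knave.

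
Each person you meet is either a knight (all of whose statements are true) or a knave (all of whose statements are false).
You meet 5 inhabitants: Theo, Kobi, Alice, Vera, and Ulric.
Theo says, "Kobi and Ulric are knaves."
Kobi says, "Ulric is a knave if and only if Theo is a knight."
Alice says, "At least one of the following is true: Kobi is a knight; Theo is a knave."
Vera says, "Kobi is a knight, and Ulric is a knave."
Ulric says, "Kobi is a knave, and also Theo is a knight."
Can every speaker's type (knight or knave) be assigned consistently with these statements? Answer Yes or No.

No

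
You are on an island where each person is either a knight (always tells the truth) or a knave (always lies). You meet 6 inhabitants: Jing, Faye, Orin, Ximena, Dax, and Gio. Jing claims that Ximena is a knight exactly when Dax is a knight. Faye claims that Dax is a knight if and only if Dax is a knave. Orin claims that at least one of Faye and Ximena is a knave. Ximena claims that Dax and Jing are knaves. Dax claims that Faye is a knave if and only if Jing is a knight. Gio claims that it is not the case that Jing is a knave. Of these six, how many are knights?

The unique consistent assignment is Jing=knave, Faye=knave, Orin=knight, Ximena=knight, Dax=knave, Gio=knave.
That has 2 knights.

2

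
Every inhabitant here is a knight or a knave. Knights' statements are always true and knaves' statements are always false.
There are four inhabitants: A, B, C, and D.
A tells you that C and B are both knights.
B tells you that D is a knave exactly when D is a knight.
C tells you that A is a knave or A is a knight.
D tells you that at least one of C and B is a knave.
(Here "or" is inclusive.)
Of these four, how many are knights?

2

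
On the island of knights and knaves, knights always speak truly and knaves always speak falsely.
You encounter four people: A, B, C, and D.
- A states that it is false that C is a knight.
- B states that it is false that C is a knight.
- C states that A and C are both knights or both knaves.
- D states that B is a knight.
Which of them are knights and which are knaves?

Suppose A is a knave. Then A's statement "it is false that C is a knight" would have to be false. Checking the 8 ways to assign the others, none is consistent with every speaker.
(For instance, with B=knight, C=knave, D=knight, A's claim "it is false that C is a knight" comes out true where it would need to be false.)
So A must be a knight, making "it is false that C is a knight" true. Taking A=knight, B=knight, C=knave, D=knight, each remaining statement checks out:
  B (knight): "it is false that C is a knight" — true. ✓
  C (knave): "A and C are both knights or both knaves" — false. ✓
  D (knight): "B is a knight" — true. ✓
This is the unique consistent assignment.

A is a knight, B is a knight, C is a knave, and D is a knight.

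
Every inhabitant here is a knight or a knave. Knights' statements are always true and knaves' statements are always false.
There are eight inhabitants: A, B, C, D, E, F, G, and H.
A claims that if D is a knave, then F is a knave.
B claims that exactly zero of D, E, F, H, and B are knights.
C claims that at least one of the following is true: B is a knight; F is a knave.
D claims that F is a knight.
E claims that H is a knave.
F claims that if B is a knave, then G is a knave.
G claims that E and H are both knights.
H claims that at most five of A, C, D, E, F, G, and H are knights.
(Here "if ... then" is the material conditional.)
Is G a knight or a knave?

Consistent assignments: {A=knight, B=knave, C=knave, D=knight, E=knave, F=knight, G=knave, H=knight}
In every consistent assignment, G is a knave.

G is a knave.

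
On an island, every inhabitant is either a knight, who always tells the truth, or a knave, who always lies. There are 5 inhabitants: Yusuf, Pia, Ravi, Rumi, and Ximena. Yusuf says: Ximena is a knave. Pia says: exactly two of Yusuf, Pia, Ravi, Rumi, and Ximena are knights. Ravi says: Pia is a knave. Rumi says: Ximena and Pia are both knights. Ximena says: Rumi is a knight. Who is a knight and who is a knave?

Yusuf is a knight, so "Ximena is a knave" must be true — and it is.
Pia is a knight; "exactly two of Yusuf, Pia, Ravi, Rumi, and Ximena are knights" is true, as required.
As a knave, Ravi's statement "Pia is a knave" should be false; it is.
Since Rumi is a knave, "Ximena and Pia are both knights" needs to be false, which holds.
As a knave, Ximena's statement "Rumi is a knight" should be false; it is.

Yusuf is a knight, Pia is a knight, Ravi is a knave, Rumi is a knave, and Ximena is a knave.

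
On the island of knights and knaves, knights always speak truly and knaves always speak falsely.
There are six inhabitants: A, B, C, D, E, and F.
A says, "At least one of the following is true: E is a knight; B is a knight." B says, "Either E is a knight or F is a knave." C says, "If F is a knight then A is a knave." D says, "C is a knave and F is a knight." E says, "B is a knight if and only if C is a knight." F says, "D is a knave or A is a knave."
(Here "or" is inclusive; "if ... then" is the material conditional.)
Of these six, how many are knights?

The unique consistent assignment is A=knave, B=knave, C=knight, D=knave, E=knave, F=knight.
That has 2 knights.

2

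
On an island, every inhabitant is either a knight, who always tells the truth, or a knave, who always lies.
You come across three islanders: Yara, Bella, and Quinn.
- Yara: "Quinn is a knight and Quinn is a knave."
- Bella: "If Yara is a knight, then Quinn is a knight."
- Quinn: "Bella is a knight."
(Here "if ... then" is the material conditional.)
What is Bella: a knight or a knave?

Bella is a knight.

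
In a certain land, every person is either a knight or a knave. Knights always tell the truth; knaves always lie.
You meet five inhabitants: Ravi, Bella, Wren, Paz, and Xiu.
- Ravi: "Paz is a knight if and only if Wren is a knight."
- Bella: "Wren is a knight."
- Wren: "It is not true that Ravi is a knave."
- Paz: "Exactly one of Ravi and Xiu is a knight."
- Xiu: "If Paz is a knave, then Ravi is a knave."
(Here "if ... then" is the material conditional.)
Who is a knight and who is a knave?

Ravi (knave): "Paz is a knight if and only if Wren is a knight" — false. ✓
Bella is a knave; "Wren is a knight" is false, as required.
Wren (knave): "it is not true that Ravi is a knave" — false. ✓
Paz is a knight, so "exactly one of Ravi and Xiu is a knight" must be True — and it is.
Xiu is a knight, and the claim "if Paz is a knave, then Ravi is a knave" is indeed True.

Knights: Paz and Xiu. Knaves: Ravi, Bella, and Wren.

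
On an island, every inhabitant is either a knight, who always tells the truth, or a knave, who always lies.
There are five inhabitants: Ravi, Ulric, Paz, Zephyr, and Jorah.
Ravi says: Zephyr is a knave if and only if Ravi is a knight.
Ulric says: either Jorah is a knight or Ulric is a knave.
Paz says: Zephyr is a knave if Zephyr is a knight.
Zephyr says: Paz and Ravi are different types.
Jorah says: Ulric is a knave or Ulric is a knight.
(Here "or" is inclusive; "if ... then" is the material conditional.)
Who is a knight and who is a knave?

Ravi is a knight, so "Zephyr is a knave if and only if Ravi is a knight" must be true — and it is.
As a knight, Ulric's statement "either Jorah is a knight or Ulric is a knave" should be true; it is.
Paz is a knight, and the claim "Zephyr is a knave if Zephyr is a knight" is indeed true.
Zephyr is a knave, and the claim "Paz and Ravi are different types" is indeed false.
As a knight, Jorah's statement "Ulric is a knave or Ulric is a knight" should be true; it is.

Ravi is a knight, Ulric is a knight, Paz is a knight, Zephyr is a knave, and Jorah is a knight.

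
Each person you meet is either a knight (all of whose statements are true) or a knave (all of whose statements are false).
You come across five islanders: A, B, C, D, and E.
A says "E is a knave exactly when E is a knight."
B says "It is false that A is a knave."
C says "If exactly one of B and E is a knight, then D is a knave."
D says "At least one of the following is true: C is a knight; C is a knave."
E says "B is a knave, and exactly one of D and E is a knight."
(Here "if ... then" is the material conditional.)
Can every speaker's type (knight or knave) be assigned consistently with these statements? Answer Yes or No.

No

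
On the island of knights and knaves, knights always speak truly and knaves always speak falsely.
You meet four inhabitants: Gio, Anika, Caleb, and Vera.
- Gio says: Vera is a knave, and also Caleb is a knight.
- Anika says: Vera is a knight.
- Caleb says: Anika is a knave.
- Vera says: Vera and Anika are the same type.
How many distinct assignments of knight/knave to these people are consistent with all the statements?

Consistent assignments:
  Gio=knave, Anika=knight, Caleb=knave, Vera=knight

1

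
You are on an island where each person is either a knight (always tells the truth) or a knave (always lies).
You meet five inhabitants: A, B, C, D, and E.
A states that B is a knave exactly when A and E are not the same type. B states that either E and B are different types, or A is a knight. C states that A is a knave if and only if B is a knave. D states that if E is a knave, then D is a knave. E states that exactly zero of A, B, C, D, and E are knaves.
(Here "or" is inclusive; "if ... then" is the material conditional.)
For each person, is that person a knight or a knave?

Suppose A is a knave. Then A's statement "B is a knave exactly when A and E are not the same type" would have to be false. Checking the 16 ways to assign the others, none is consistent with every speaker.
(For instance, with B=knight, C=knight, D=knight, E=knight, B's claim "either E and B are different types, or A is a knight" comes out false where it would need to be true.)
So A must be a knight, making "B is a knave exactly when A and E are not the same type" true. Taking A=knight, B=knight, C=knight, D=knight, E=knight, each remaining statement checks out:
  B (knight): "either E and B are different types, or A is a knight" — true. ✓
  C (knight): "A is a knave if and only if B is a knave" — true. ✓
  D (knight): "if E is a knave, then D is a knave" — true. ✓
  E (knight): "exactly zero of A, B, C, D, and E are knaves" — true. ✓
This is the unique consistent assignment.

A is a knight, B is a knight, C is a knight, D is a knight, and E is a knight.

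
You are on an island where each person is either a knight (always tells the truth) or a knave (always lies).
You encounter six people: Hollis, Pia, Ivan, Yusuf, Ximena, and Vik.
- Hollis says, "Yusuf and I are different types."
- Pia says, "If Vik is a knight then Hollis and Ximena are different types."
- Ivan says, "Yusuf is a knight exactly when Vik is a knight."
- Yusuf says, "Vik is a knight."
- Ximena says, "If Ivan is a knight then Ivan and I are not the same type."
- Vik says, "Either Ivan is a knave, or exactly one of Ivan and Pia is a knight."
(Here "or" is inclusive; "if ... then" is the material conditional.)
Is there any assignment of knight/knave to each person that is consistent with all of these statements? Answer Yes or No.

No

Checking all 64 assignments, each has at least one speaker whose statement's truth value contradicts their type.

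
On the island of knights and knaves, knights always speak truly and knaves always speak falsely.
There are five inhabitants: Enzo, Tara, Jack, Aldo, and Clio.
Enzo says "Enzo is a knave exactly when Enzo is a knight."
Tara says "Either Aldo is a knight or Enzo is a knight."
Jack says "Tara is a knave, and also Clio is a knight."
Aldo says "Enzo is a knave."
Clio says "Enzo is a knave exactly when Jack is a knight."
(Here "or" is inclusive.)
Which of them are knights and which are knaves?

Enzo is a knave, Tara is a knight, Jack is a knave, Aldo is a knight, and Clio is a knave.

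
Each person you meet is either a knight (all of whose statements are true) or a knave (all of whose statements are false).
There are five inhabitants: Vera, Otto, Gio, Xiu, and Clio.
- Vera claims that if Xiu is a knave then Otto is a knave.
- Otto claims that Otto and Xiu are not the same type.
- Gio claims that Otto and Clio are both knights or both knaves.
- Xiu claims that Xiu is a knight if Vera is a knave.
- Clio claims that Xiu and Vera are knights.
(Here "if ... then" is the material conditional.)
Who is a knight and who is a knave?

Knights: Otto. Knaves: Vera, Gio, Xiu, and Clio.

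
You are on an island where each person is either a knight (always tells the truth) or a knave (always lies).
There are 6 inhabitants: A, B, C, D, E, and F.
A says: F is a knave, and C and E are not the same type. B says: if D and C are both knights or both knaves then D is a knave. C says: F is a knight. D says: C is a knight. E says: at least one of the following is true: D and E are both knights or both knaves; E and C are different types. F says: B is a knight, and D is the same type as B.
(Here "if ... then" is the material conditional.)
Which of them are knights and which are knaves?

As a knight, A's statement "F is a knave, and C and E are not the same type" should be true; it is.
B (knight): "if D and C are both knights or both knaves then D is a knave" — true. ✓
Since C is a knave, "F is a knight" needs to be False, which holds.
D is a knave; "C is a knight" is False, as required.
E is a knight; "at least one of the following is true: D and E are both knights or both knaves; E and C are different types" is true, as required.
F is a knave, so "B is a knight, and D is the same type as B" must be False — and it is.

A is a knight, B is a knight, C is a knave, D is a knave, E is a knight, and F is a knave.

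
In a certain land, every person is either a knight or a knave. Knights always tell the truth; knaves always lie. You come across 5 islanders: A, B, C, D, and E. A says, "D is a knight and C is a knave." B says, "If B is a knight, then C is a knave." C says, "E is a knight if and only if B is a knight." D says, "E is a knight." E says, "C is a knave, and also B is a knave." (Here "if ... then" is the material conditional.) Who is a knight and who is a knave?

A is a knave, so "D is a knight and C is a knave" must be false — and it is.
B is a knight, and the claim "if B is a knight, then C is a knave" is indeed true.
C is a knave, so "E is a knight if and only if B is a knight" must be false — and it is.
D (knave): "E is a knight" — false. ✓
As a knave, E's statement "C is a knave, and also B is a knave" should be false; it is.

A is a knave, B is a knight, C is a knave, D is a knave, and E is a knave.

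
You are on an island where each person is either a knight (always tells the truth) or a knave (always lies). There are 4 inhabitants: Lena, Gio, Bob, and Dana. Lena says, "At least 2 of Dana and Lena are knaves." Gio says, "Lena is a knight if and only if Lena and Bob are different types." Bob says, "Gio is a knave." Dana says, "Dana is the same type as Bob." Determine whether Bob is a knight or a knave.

Bob is a knight.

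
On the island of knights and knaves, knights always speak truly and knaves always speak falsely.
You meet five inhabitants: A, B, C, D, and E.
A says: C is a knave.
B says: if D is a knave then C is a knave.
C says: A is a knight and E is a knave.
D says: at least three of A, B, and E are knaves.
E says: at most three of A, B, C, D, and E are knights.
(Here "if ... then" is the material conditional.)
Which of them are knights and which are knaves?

Suppose A is a knave. Then A's statement "C is a knave" would have to be false. Checking the 16 ways to assign the others, none is consistent with every speaker.
(For instance, with B=knight, C=knave, D=knave, E=knight, A's claim "C is a knave" comes out true where it would need to be false.)
So A must be a knight, making "C is a knave" true. Taking A=knight, B=knight, C=knave, D=knave, E=knight, each remaining statement checks out:
  B (knight): "if D is a knave then C is a knave" — true. ✓
  C (knave): "A is a knight and E is a knave" — false. ✓
  D (knave): "at least three of A, B, and E are knaves" — false. ✓
  E (knight): "at most three of A, B, C, D, and E are knights" — true. ✓
This is the unique consistent assignment.

A is a knight, B is a knight, C is a knave, D is a knave, and E is a knight.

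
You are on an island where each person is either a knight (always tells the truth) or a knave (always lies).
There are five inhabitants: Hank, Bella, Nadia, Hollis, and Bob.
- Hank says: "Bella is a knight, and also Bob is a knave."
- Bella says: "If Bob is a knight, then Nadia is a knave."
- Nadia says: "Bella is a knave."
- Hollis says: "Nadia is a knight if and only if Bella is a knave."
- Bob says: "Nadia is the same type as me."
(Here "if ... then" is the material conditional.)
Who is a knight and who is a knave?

Suppose Hank is a knight. Then Hank's statement "Bella is a knight, and also Bob is a knave" would have to be true. Checking the 16 ways to assign the others, none is consistent with every speaker.
(For instance, with Bella=knave, Nadia=knight, Hollis=knight, Bob=knight, Hank's claim "Bella is a knight, and also Bob is a knave" comes out false where it would need to be true.)
So Hank must be a knave, making "Bella is a knight, and also Bob is a knave" false. Taking Hank=knave, Bella=knave, Nadia=knight, Hollis=knight, Bob=knight, each remaining statement checks out:
  Bella (knave): "if Bob is a knight, then Nadia is a knave" — false. ✓
  Nadia (knight): "Bella is a knave" — true. ✓
  Hollis (knight): "Nadia is a knight if and only if Bella is a knave" — true. ✓
  Bob (knight): "Nadia is the same type as me" — true. ✓
This is the unique consistent assignment.

Hank is a knave, Bella is a knave, Nadia is a knight, Hollis is a knight, and Bob is a knight.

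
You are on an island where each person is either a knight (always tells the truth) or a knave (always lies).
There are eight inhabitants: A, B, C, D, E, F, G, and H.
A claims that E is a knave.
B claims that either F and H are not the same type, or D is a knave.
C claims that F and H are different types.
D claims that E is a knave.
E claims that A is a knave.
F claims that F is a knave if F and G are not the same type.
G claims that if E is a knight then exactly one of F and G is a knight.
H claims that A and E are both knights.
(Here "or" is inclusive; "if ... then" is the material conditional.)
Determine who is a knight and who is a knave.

A is a knight, B is a knight, C is a knight, D is a knight, E is a knave, F is a knight, G is a knight, and H is a knave.

As a knight, A's statement "E is a knave" should be true; it is.
As a knight, B's statement "either F and H are not the same type, or D is a knave" should be true; it is.
C is a knight, and the claim "F and H are different types" is indeed true.
As a knight, D's statement "E is a knave" should be true; it is.
Since E is a knave, "A is a knave" needs to be false, which holds.
Since F is a knight, "F is a knave if F and G are not the same type" needs to be true, which holds.
G is a knight; "if E is a knight then exactly one of F and G is a knight" is true, as required.
Since H is a knave, "A and E are both knights" needs to be false, which holds.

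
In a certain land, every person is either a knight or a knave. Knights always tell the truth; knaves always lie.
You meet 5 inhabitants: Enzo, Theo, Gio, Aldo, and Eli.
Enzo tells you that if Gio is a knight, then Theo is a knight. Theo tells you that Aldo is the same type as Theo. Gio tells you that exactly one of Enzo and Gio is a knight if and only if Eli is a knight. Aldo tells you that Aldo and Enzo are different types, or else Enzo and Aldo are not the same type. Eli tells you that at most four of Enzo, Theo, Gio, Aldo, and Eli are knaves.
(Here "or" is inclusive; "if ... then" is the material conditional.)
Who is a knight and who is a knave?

Enzo is a knave, Theo is a knave, Gio is a knight, Aldo is a knight, and Eli is a knight.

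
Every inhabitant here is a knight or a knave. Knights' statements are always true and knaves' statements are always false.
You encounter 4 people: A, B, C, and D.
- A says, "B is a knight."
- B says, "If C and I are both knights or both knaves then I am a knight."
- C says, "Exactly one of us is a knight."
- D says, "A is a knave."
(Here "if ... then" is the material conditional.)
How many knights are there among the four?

The unique consistent assignment is A=knight, B=knight, C=knave, D=knave.
That has 2 knights.

2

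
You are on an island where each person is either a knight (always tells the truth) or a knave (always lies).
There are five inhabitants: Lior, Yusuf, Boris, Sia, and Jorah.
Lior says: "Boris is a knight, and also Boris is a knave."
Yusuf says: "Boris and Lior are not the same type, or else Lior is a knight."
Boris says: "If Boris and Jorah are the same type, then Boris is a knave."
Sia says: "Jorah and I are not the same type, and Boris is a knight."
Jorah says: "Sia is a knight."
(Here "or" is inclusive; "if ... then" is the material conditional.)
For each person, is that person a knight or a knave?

Since Lior is a knave, "Boris is a knight, and also Boris is a knave" needs to be False, which holds.
Since Yusuf is a knight, "Boris and Lior are not the same type, or else Lior is a knight" needs to be true, which holds.
Since Boris is a knight, "if Boris and Jorah are the same type, then Boris is a knave" needs to be true, which holds.
Sia is a knave, and the claim "Jorah and I are not the same type, and Boris is a knight" is indeed False.
Jorah is a knave, and the claim "Sia is a knight" is indeed False.

Lior is a knave, Yusuf is a knight, Boris is a knight, Sia is a knave, and Jorah is a knave.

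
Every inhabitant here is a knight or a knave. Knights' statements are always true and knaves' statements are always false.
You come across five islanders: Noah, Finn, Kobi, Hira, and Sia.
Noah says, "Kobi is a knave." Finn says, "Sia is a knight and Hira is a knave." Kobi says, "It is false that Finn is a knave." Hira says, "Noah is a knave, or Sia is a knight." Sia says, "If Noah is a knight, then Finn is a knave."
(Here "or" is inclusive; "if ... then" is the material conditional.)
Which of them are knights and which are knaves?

Knights: Noah, Hira, and Sia. Knaves: Finn and Kobi.

Noah (knight): "Kobi is a knave" — True. ✓
Finn is a knave, and the claim "Sia is a knight and Hira is a knave" is indeed false.
Kobi is a knave, and the claim "it is false that Finn is a knave" is indeed false.
Hira is a knight; "Noah is a knave, or Sia is a knight" is True, as required.
Sia is a knight, so "if Noah is a knight, then Finn is a knave" must be True — and it is.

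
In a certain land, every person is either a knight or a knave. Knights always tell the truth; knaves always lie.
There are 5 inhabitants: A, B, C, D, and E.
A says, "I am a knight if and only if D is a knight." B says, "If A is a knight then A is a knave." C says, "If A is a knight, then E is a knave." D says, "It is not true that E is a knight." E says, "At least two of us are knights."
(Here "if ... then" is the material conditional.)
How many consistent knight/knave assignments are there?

0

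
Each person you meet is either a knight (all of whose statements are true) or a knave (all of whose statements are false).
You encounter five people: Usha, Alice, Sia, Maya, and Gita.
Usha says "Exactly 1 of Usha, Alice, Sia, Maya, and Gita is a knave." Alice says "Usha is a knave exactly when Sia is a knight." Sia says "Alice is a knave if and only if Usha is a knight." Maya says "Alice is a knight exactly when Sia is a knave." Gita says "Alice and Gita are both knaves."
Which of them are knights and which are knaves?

Suppose Usha is a knight. Then Usha's statement "exactly 1 of Usha, Alice, Sia, Maya, and Gita is a knave" would have to be true. Checking the 16 ways to assign the others, none is consistent with every speaker.
(For instance, with Alice=knight, Sia=knight, Maya=knave, Gita=knave, Usha's claim "exactly 1 of Usha, Alice, Sia, Maya, and Gita is a knave" comes out false where it would need to be true.)
So Usha must be a knave, making "exactly 1 of Usha, Alice, Sia, Maya, and Gita is a knave" false. Taking Usha=knave, Alice=knight, Sia=knight, Maya=knave, Gita=knave, each remaining statement checks out:
  Alice (knight): "Usha is a knave exactly when Sia is a knight" — true. ✓
  Sia (knight): "Alice is a knave if and only if Usha is a knight" — true. ✓
  Maya (knave): "Alice is a knight exactly when Sia is a knave" — false. ✓
  Gita (knave): "Alice and Gita are both knaves" — false. ✓
This is the unique consistent assignment.

Usha is a knave, Alice is a knight, Sia is a knight, Maya is a knave, and Gita is a knave.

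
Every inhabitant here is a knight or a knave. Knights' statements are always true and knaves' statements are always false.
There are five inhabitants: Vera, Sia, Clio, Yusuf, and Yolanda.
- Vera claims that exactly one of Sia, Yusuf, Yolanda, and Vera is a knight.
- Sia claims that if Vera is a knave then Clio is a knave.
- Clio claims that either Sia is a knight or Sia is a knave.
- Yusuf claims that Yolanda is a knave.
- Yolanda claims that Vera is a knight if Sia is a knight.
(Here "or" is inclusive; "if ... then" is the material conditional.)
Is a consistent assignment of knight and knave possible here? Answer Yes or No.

No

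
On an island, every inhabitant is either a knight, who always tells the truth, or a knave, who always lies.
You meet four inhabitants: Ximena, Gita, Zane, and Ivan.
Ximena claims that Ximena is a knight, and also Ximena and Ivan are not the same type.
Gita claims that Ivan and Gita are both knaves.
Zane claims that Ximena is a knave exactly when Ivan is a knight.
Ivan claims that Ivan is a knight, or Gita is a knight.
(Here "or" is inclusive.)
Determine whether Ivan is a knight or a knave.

Consistent assignments: {Ximena=knave, Gita=knave, Zane=knight, Ivan=knight}
In every consistent assignment, Ivan is a knight.

Ivan is a knight.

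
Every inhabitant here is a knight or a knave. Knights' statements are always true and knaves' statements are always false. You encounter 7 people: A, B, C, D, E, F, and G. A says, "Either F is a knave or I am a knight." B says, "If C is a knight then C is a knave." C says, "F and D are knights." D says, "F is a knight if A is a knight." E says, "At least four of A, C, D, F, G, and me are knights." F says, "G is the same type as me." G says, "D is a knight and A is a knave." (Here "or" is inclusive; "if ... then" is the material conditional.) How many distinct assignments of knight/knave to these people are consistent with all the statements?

Consistent assignments:
  A=knave, B=knave, C=knight, D=knight, E=knight, F=knight, G=knight

1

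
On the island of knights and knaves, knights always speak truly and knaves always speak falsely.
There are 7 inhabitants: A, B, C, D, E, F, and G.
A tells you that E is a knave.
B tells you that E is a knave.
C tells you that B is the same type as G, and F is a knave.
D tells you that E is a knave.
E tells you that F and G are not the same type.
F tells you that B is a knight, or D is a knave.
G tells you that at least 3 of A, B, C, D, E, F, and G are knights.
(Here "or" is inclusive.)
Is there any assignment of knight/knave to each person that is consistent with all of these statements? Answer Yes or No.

Yes

One consistent assignment: A=knight, B=knight, C=knave, D=knight, E=knave, F=knight, G=knight.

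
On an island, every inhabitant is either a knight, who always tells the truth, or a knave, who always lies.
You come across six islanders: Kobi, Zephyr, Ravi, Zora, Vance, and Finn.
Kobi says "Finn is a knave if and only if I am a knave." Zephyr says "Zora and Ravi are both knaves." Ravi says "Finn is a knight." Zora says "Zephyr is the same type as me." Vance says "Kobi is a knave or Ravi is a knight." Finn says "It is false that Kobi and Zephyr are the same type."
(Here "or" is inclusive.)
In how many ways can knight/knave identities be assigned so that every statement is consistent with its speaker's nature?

0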